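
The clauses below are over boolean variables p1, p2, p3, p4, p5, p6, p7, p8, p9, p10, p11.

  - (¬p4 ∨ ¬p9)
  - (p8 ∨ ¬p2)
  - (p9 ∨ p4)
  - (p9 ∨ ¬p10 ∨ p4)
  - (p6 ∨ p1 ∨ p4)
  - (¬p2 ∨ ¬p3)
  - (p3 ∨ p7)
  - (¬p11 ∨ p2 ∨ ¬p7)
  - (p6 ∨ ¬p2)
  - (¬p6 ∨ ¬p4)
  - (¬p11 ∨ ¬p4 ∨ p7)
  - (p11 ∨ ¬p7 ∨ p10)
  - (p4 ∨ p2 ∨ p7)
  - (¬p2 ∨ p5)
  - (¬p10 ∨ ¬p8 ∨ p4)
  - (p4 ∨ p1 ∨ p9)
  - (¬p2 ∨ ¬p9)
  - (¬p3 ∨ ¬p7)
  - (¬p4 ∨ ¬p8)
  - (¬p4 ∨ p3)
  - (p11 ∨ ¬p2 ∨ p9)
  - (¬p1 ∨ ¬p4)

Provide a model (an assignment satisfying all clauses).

p1 = False, p2 = False, p3 = True, p4 = True, p5 = True, p6 = False, p7 = False, p8 = False, p9 = False, p10 = False, p11 = False

p5 occurs only positively in the remaining clauses — set p5 = True.
Try p1 = False.
Set p2 = False and propagate.
The remaining clauses are satisfied by p3 = True, p4 = True, p6 = False, p7 = False, p8 = False, p9 = False, p10 = False, p11 = False.
Every clause has at least one true literal under this assignment.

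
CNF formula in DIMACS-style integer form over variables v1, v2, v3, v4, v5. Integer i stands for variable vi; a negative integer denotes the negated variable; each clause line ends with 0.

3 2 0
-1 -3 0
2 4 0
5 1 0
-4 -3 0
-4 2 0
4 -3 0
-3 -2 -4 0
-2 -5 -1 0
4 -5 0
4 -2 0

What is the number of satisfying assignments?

2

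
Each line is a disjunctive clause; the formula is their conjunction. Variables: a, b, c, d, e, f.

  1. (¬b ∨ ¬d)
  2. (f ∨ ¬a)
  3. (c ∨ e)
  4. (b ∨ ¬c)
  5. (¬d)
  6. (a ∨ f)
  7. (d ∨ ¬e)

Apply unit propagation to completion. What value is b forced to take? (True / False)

True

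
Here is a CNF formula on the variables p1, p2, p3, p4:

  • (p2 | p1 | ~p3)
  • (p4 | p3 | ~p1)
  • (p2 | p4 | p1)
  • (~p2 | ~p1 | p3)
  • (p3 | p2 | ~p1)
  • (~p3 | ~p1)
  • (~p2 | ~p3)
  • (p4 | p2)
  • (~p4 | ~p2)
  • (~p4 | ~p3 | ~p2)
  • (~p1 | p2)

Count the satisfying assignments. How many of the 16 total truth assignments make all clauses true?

Satisfying assignments:
  p1=F p2=F p3=F p4=T
  p1=F p2=T p3=F p4=F
That's 2 in total.

2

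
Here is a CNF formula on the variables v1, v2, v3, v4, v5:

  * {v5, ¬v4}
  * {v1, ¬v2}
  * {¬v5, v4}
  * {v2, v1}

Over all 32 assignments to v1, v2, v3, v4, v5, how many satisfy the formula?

8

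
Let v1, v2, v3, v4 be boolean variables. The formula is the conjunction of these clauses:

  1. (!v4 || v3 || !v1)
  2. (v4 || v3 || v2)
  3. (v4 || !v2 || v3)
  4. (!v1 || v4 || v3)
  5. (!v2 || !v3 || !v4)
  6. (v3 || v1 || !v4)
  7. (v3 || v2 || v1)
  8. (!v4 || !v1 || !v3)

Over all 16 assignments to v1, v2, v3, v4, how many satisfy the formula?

5

Satisfying assignments:
  v1=0 v2=0 v3=1 v4=0
  v1=0 v2=0 v3=1 v4=1
  v1=0 v2=1 v3=1 v4=0
  v1=1 v2=0 v3=1 v4=0
  v1=1 v2=1 v3=1 v4=0
That's 5 in total.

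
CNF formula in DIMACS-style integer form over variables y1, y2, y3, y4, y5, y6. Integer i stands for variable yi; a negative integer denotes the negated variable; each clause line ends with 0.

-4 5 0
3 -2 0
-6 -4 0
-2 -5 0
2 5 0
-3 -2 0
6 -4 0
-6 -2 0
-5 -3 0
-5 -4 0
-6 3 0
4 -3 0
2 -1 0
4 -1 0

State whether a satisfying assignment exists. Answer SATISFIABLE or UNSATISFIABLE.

SATISFIABLE

y1 occurs only negated in the remaining clauses — set y1 = False.
Set y2 = False and propagate.
  then y5 is forced to True.
  then y3 is forced to False.
  then y4 is forced to False.
  then y6 is forced to False.
So y1=False, y2=False, y3=False, y4=False, y5=True, y6=False is a satisfying assignment.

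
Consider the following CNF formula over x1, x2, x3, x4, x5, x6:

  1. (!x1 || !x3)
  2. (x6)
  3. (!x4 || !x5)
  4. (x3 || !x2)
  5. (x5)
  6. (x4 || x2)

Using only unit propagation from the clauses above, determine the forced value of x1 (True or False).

False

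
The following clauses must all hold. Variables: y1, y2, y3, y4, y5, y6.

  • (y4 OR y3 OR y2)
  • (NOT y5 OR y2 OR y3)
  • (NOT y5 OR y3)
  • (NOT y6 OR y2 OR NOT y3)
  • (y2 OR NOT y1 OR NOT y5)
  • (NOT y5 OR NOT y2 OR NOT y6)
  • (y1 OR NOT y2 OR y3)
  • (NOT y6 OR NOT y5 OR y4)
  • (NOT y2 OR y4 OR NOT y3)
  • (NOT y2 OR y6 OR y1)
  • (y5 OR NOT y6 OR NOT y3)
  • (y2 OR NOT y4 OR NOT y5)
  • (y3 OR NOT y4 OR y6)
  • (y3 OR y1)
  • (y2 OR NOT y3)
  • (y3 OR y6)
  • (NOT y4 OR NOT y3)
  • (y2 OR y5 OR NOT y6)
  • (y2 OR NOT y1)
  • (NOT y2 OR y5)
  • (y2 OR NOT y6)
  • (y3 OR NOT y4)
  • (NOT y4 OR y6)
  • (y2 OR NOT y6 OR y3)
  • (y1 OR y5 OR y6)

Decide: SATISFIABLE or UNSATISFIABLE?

UNSATISFIABLE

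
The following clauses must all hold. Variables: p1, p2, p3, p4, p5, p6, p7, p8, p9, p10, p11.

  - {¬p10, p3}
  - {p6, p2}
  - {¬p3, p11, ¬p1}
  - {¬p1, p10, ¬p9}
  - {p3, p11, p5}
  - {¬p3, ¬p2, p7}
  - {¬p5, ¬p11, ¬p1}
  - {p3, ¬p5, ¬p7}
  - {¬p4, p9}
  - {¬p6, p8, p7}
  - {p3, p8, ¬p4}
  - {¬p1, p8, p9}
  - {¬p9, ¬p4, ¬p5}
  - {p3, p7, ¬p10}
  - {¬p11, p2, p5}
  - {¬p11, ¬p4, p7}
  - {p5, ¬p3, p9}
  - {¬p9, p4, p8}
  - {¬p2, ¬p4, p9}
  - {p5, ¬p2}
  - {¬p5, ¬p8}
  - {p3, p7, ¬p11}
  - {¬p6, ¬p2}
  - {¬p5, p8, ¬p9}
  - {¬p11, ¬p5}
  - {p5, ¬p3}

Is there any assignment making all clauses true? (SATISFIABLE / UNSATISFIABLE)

SATISFIABLE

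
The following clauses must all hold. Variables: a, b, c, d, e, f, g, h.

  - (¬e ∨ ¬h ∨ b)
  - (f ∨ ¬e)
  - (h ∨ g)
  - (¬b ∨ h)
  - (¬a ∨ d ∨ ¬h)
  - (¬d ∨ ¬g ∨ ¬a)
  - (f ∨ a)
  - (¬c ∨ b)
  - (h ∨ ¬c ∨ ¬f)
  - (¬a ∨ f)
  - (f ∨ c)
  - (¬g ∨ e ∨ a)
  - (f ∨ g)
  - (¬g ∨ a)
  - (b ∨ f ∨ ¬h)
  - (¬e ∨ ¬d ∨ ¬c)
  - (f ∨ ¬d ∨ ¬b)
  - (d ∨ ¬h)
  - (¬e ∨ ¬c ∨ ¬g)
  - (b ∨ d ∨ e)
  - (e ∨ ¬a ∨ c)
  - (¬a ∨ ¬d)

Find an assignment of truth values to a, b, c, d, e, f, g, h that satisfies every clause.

a=False  b=False  c=False  d=True  e=False  f=True  g=False  h=True

Set a = False and propagate.
  then f is forced to True.
  then g is forced to False.
  then h is forced to True.
  then d is forced to True.
Branch on b: take b = False.
  then e is forced to False.
  then c is forced to False.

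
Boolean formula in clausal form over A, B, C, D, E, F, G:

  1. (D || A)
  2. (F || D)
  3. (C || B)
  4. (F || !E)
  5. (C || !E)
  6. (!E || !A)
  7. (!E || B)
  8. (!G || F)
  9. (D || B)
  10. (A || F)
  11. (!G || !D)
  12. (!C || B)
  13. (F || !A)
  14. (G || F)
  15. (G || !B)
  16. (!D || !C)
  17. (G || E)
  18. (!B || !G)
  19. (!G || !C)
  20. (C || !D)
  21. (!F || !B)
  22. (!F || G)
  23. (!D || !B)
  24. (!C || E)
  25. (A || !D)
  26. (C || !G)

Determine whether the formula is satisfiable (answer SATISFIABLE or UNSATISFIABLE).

G = True:
  propagation gives F=True, D=False, A=True, E=False; an empty clause results — contradiction.
G = False:
  propagation gives F=True; an empty clause results — contradiction.
Every branch closes, so no satisfying assignment exists.

UNSATISFIABLE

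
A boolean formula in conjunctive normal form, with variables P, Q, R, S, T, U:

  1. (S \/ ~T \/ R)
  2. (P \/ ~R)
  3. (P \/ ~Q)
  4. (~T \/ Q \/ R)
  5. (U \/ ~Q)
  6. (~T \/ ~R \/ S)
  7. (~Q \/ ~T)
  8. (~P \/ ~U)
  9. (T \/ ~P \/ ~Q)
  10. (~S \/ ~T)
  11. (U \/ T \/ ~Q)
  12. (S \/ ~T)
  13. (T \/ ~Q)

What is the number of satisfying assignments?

8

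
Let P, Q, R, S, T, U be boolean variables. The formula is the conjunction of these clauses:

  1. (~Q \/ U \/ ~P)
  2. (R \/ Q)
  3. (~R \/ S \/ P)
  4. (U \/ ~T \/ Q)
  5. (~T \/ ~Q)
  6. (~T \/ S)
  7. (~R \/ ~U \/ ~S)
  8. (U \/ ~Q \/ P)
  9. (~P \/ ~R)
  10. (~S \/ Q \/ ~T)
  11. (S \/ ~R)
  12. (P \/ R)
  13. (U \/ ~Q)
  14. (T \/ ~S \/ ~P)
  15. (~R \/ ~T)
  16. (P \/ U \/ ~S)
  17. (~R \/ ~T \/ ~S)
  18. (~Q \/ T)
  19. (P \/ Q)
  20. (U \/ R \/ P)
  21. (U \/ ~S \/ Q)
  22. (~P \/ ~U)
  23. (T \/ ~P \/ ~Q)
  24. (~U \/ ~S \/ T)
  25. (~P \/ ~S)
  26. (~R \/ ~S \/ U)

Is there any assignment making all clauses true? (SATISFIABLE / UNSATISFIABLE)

P = True:
  propagation gives R=False, Q=True, U=True; an empty clause results — contradiction.
P = False:
  propagation gives R=True, S=True, U=False; an empty clause results — contradiction.
Every branch closes, so no satisfying assignment exists.

UNSATISFIABLE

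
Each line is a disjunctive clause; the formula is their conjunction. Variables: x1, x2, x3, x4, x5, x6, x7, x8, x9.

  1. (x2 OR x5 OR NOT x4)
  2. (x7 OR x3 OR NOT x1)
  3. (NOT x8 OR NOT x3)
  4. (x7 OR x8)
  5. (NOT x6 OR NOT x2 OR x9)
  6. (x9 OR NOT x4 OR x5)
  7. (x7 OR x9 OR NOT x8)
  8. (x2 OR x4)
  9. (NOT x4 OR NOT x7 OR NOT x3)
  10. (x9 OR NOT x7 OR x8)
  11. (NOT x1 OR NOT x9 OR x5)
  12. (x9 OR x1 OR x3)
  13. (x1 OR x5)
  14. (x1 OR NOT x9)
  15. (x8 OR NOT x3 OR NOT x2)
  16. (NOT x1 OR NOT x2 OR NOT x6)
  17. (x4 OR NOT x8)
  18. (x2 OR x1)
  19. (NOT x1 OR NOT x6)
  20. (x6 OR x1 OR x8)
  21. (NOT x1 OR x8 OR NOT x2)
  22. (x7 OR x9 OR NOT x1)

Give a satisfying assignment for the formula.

x5 occurs only positively in the remaining clauses — set x5 = True.
Try x1 = True.
  then x6 is forced to False.
Branch on x2: take x2 = True.
  then x8 is forced to True.
  then x3 is forced to False.
  then x7 is forced to True.
  then x4 is forced to True.
x9 is now unconstrained; take x9 = True.
Every clause has at least one true literal under this assignment.
Check each clause:
  1. (x2 OR NOT x4 OR x5) — x2 is true.
  2. (x3 OR x7 OR NOT x1) — x7 is true.
  3. (NOT x3 OR NOT x8) — NOT x3 is true.
  4. (x8 OR x7) — x8 is true.
  5. (NOT x2 OR x9 OR NOT x6) — x9 is true.
  6. (x5 OR NOT x4 OR x9) — x9 is true.
  7. (x7 OR x9 OR NOT x8) — x9 is true.
  8. (x2 OR x4) — x2 is true.
  9. (NOT x4 OR NOT x7 OR NOT x3) — NOT x3 is true.
  10. (x8 OR NOT x7 OR x9) — x8 is true.
  11. (x5 OR NOT x9 OR NOT x1) — x5 is true.
  12. (x1 OR x3 OR x9) — x1 is true.
  13. (x1 OR x5) — x1 is true.
  14. (NOT x9 OR x1) — x1 is true.
  15. (NOT x2 OR NOT x3 OR x8) — x8 is true.
  16. (NOT x6 OR NOT x1 OR NOT x2) — NOT x6 is true.
  17. (NOT x8 OR x4) — x4 is true.
  18. (x2 OR x1) — x1 is true.
  19. (NOT x6 OR NOT x1) — NOT x6 is true.
  20. (x1 OR x8 OR x6) — x8 is true.
  21. (NOT x2 OR NOT x1 OR x8) — x8 is true.
  22. (x9 OR x7 OR NOT x1) — x9 is true.

x1=True, x2=True, x3=False, x4=True, x5=True, x6=False, x7=True, x8=True, x9=True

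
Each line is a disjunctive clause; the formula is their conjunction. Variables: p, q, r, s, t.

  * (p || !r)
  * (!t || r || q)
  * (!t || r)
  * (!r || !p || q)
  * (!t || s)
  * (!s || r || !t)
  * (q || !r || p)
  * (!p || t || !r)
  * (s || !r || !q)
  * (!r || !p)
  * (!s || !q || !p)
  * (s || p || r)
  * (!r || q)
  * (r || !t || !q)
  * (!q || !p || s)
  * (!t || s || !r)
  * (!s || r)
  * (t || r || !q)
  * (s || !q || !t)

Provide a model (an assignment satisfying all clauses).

Try p = True.
  then r is forced to False.
  then t is forced to False.
  then s is forced to False.
  then q is forced to False.
Every clause has at least one true literal under this assignment.
Check each clause:
  1. (p || !r) — p is true.
  2. (!t || r || q) — !t is true.
  3. (!t || r) — !t is true.
  4. (!p || !r || q) — !r is true.
  5. (s || !t) — !t is true.
  6. (!t || r || !s) — !s is true.
  7. (q || p || !r) — p is true.
  8. (!p || !r || t) — !r is true.
  9. (!r || s || !q) — !r is true.
  10. (!r || !p) — !r is true.
  11. (!s || !p || !q) — !s is true.
  12. (p || r || s) — p is true.
  13. (q || !r) — !r is true.
  14. (r || !q || !t) — !t is true.
  15. (!q || s || !p) — !q is true.
  16. (s || !r || !t) — !t is true.
  17. (r || !s) — !s is true.
  18. (t || r || !q) — !q is true.
  19. (!t || !q || s) — !t is true.

p=T, q=F, r=F, s=F, t=F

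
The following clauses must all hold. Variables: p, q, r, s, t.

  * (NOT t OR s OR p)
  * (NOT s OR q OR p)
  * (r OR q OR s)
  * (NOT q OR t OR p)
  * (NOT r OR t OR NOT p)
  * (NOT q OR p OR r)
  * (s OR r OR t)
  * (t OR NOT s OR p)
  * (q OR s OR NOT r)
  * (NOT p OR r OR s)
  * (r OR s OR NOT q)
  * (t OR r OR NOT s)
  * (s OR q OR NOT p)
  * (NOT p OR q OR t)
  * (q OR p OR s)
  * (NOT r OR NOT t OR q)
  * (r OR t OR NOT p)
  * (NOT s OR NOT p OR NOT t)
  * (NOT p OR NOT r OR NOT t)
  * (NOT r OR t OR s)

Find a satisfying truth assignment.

p = F, q = T, r = T, s = T, t = T

Set p = False and propagate.
For the remaining variables, q = True, r = True, s = True, t = True works.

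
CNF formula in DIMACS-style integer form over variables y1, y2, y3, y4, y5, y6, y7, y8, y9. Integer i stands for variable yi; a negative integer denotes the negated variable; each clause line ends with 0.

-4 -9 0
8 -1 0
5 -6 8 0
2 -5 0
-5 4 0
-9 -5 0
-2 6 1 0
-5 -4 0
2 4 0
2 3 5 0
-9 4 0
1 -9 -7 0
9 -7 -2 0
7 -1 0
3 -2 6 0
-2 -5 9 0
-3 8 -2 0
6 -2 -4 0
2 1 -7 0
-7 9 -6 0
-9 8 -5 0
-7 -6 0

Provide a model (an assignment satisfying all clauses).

y1 = F, y2 = T, y3 = T, y4 = F, y5 = F, y6 = T, y7 = F, y8 = T, y9 = F

Check each clause:
  1. {¬y4, ¬y9} — ¬y4 is true.
  2. {y8, ¬y1} — y8 is true.
  3. {y5, ¬y6, y8} — y8 is true.
  4. {y2, ¬y5} — y2 is true.
  5. {¬y5, y4} — ¬y5 is true.
  6. {¬y9, ¬y5} — ¬y5 is true.
  7. {¬y2, y1, y6} — y6 is true.
  8. {¬y4, ¬y5} — ¬y5 is true.
  9. {y4, y2} — y2 is true.
  10. {y3, y5, y2} — y2 is true.
  11. {¬y9, y4} — ¬y9 is true.
  12. {¬y7, y1, ¬y9} — ¬y7 is true.
  13. {y9, ¬y2, ¬y7} — ¬y7 is true.
  14. {¬y1, y7} — ¬y1 is true.
  15. {y3, ¬y2, y6} — y3 is true.
  16. {y9, ¬y5, ¬y2} — ¬y5 is true.
  17. {y8, ¬y3, ¬y2} — y8 is true.
  18. {¬y4, y6, ¬y2} — ¬y4 is true.
  19. {y2, y1, ¬y7} — y2 is true.
  20. {y9, ¬y7, ¬y6} — ¬y7 is true.
  21. {¬y5, ¬y9, y8} — y8 is true.
  22. {¬y6, ¬y7} — ¬y7 is true.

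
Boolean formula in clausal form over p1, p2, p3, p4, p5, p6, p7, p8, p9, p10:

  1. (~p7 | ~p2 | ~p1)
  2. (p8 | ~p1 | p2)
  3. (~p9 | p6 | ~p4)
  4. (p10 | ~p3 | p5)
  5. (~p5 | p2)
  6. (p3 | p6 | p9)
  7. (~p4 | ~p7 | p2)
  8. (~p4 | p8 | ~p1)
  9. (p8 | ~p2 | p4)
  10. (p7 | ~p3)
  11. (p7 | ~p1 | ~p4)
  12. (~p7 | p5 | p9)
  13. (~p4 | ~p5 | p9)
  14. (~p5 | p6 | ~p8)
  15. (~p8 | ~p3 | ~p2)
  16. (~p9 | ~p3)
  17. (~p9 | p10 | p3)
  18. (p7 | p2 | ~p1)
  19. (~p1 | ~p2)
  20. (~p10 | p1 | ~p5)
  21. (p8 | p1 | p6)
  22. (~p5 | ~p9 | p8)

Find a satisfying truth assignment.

Pure literal: p6 appears only positively; assign p6 = True.
Branch on p1: take p1 = False.
Set p2 = False and propagate.
  then p5 is forced to False.
Set p3 = False and propagate.
The remaining clauses are satisfied by p4 = False, p7 = False, p8 = True, p9 = True, p10 = True.

p1 = F, p2 = F, p3 = F, p4 = F, p5 = F, p6 = T, p7 = F, p8 = T, p9 = T, p10 = T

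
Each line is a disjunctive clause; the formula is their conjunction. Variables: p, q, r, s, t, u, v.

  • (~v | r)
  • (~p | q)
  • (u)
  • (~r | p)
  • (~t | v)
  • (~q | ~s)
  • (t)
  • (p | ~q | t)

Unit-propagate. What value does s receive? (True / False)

(u) stands alone — u = True.
Unit clause (t) sets t = True.
(~t | v) with t = True leaves only v, so v = True.
(r | ~v) with v = True leaves only r, so r = True.
(~r | p): since r = True, the clause reduces to (p). p = True.
In (~p | q), ~p is now false; q must hold, so q = True.
(~q | ~s): since q = True, the clause reduces to (~s). s = False.

False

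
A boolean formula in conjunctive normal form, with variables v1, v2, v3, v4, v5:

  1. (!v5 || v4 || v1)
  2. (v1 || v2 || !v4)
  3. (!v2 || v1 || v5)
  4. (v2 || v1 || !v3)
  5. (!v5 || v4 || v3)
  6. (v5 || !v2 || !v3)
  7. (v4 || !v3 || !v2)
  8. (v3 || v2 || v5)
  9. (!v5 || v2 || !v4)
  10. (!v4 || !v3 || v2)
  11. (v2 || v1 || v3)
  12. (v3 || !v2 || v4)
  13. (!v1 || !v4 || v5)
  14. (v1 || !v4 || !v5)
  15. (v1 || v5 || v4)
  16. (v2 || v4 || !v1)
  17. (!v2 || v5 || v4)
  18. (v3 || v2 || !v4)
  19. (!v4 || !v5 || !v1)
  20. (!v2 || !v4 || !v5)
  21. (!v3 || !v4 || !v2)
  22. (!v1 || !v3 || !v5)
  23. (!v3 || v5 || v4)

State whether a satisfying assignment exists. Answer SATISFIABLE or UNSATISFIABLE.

UNSATISFIABLE

v4 = True:
  v2 = True:
    propagation gives v5=False, v1=True; an empty clause results — contradiction.
  v2 = False:
    propagation gives v1=True, v5=False; an empty clause results — contradiction.
v4 = False:
  v2 = True:
    propagation gives v3=False; an empty clause results — contradiction.
  v2 = False:
    propagation gives v1=False, v5=False; an empty clause results — contradiction.
Every branch closes, so no satisfying assignment exists.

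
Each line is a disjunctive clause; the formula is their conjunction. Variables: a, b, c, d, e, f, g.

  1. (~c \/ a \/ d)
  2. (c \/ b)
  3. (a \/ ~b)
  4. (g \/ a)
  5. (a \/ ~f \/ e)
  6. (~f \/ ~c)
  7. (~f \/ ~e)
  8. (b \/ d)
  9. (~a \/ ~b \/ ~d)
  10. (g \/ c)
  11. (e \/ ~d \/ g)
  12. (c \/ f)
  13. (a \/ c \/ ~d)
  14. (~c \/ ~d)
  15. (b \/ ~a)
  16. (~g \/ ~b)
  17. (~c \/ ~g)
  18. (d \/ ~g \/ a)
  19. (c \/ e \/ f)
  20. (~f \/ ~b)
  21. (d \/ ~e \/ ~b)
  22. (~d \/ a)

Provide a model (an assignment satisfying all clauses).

a=1, b=1, c=1, d=0, e=0, f=0, g=0

Check each clause:
  1. (d \/ a \/ ~c) — a is true.
  2. (b \/ c) — b is true.
  3. (a \/ ~b) — a is true.
  4. (a \/ g) — a is true.
  5. (a \/ e \/ ~f) — a is true.
  6. (~f \/ ~c) — ~f is true.
  7. (~f \/ ~e) — ~f is true.
  8. (d \/ b) — b is true.
  9. (~a \/ ~d \/ ~b) — ~d is true.
  10. (c \/ g) — c is true.
  11. (g \/ e \/ ~d) — ~d is true.
  12. (f \/ c) — c is true.
  13. (c \/ ~d \/ a) — a is true.
  14. (~c \/ ~d) — ~d is true.
  15. (~a \/ b) — b is true.
  16. (~b \/ ~g) — ~g is true.
  17. (~c \/ ~g) — ~g is true.
  18. (~g \/ a \/ d) — ~g is true.
  19. (c \/ e \/ f) — c is true.
  20. (~b \/ ~f) — ~f is true.
  21. (~e \/ ~b \/ d) — ~e is true.
  22. (~d \/ a) — a is true.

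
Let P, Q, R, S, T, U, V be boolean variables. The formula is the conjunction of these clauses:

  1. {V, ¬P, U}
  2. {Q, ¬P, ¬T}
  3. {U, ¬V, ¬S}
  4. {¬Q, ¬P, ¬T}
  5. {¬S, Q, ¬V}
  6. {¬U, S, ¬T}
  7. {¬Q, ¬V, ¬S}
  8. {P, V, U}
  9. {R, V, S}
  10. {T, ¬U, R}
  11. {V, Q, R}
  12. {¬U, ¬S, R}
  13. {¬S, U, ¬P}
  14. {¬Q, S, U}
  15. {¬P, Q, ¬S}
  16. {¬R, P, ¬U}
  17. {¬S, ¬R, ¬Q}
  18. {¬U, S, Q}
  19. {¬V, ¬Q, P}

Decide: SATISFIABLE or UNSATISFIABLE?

SATISFIABLE

Set P = True and propagate.
For the remaining variables, Q = False, R = False, S = False, T = False, U = False, V = True works.
Every clause has at least one true literal under this assignment.
So P = 1, Q = 0, R = 0, S = 0, T = 0, U = 0, V = 1 is a satisfying assignment.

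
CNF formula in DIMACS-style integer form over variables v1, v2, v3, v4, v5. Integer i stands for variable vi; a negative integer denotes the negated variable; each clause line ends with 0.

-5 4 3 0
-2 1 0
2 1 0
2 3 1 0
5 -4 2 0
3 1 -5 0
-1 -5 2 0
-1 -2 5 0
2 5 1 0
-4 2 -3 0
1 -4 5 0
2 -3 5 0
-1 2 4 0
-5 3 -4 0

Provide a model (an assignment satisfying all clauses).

v1 = T  v2 = T  v3 = T  v4 = F  v5 = T

Check each clause:
  1. (v4 || !v5 || v3) — v3 is true.
  2. (!v2 || v1) — v1 is true.
  3. (v2 || v1) — v1 is true.
  4. (v3 || v1 || v2) — v1 is true.
  5. (v5 || v2 || !v4) — v2 is true.
  6. (v3 || !v5 || v1) — v3 is true.
  7. (!v5 || !v1 || v2) — v2 is true.
  8. (!v2 || !v1 || v5) — v5 is true.
  9. (v1 || v5 || v2) — v1 is true.
  10. (!v3 || !v4 || v2) — v2 is true.
  11. (v1 || !v4 || v5) — v1 is true.
  12. (v5 || v2 || !v3) — v2 is true.
  13. (v2 || !v1 || v4) — v2 is true.
  14. (!v4 || v3 || !v5) — v3 is true.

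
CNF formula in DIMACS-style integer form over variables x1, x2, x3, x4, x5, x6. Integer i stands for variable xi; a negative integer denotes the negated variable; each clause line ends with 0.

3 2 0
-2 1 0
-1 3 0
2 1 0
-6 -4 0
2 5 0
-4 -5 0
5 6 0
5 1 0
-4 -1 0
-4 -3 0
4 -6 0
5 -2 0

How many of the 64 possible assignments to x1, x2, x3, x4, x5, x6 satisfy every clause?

2

The models are:
  x1=T x2=F x3=T x4=F x5=T x6=F
  x1=T x2=T x3=T x4=F x5=T x6=F
That's 2 in total.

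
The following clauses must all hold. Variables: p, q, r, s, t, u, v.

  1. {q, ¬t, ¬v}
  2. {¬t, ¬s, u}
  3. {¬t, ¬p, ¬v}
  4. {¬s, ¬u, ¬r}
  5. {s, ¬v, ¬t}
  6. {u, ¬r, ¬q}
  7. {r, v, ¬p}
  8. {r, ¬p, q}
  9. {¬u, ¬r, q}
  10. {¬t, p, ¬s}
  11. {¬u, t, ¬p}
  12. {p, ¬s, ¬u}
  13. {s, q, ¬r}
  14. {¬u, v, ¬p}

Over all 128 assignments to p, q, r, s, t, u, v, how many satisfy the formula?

Split on p, then u.
  p=1, u=1: a clause becomes empty — 0.
  p=1, u=0: remaining (q,r,s,t,v) ∈ {(0,1,1,0,0); (0,1,1,0,1); (1,0,0,0,1); (1,0,1,0,1)} — 4.
  p=0, u=1: 9 of the 32 assignments to (q,r,s,t,v) work.
  p=0, u=0: 12 of the 32 assignments to (q,r,s,t,v) work.
Total: 0 + 4 + 9 + 12 = 25.

25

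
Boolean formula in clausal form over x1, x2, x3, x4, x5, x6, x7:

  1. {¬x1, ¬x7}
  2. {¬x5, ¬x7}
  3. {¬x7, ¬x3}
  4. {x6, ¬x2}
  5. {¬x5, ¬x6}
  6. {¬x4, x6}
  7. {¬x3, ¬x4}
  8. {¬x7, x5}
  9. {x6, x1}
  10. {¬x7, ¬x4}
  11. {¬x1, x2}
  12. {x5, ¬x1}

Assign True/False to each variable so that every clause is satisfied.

Pure literal: x3 appears only negated; assign x3 = False.
Pure literal: x4 appears only negated; assign x4 = False.
Try x1 = False.
  then x6 is forced to True.
  then x5 is forced to False.
  then x7 is forced to False.
x2 is now unconstrained; take x2 = False.

x1 = F, x2 = F, x3 = F, x4 = F, x5 = F, x6 = T, x7 = F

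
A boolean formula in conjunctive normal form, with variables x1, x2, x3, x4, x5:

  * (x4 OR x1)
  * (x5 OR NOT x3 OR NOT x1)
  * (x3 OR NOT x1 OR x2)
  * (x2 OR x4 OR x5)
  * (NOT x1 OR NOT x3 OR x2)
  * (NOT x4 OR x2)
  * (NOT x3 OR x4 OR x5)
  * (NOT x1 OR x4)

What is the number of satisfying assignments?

Case analysis on x1 and x4:
  x1=1, x4=1: remaining (x2,x3,x5) ∈ {(1,0,0); (1,0,1); (1,1,1)} — 3.
  x1=1, x4=0: a clause becomes empty — 0.
  x1=0, x4=1: remaining (x2,x3,x5) ∈ {(1,0,0); (1,0,1); (1,1,0); (1,1,1)} — 4.
  x1=0, x4=0: a clause becomes empty — 0.
Total: 3 + 0 + 4 + 0 = 7.

7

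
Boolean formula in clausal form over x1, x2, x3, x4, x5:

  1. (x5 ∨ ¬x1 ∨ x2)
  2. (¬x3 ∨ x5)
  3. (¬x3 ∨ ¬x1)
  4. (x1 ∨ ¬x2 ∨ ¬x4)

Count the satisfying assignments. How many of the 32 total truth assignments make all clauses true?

Split on x1, then x2.
  x1=T, x2=T: remaining (x3,x4,x5) ∈ {(F,F,F); (F,F,T); (F,T,F); (F,T,T)} — 4.
  x1=T, x2=F: remaining (x3,x4,x5) ∈ {(F,F,T); (F,T,T)} — 2.
  x1=F, x2=T: remaining (x3,x4,x5) ∈ {(F,F,F); (F,F,T); (T,F,T)} — 3.
  x1=F, x2=F: x4 free; 3 ways for (x3,x5) × 2^1 = 6.
Total: 4 + 2 + 3 + 6 = 15.

15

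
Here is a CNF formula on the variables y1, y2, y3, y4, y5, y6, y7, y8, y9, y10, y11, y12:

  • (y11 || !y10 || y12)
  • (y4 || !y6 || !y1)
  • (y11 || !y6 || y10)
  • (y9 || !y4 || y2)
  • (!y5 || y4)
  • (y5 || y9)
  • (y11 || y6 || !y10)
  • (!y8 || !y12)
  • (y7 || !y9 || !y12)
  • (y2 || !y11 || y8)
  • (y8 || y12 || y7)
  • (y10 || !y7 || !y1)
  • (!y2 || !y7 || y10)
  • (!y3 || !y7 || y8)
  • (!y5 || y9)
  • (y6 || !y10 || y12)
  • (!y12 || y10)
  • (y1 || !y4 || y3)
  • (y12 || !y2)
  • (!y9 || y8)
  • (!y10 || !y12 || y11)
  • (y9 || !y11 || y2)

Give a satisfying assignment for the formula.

y1 = T, y2 = F, y3 = F, y4 = F, y5 = F, y6 = F, y7 = F, y8 = T, y9 = T, y10 = F, y11 = T, y12 = F

Check each clause:
  1. (y11 || !y10 || y12) — y11 is true.
  2. (!y1 || y4 || !y6) — !y6 is true.
  3. (!y6 || y10 || y11) — y11 is true.
  4. (y2 || !y4 || y9) — y9 is true.
  5. (y4 || !y5) — !y5 is true.
  6. (y5 || y9) — y9 is true.
  7. (y6 || !y10 || y11) — y11 is true.
  8. (!y12 || !y8) — !y12 is true.
  9. (!y12 || y7 || !y9) — !y12 is true.
  10. (y8 || !y11 || y2) — y8 is true.
  11. (y8 || y12 || y7) — y8 is true.
  12. (y10 || !y1 || !y7) — !y7 is true.
  13. (!y2 || y10 || !y7) — !y7 is true.
  14. (y8 || !y3 || !y7) — y8 is true.
  15. (!y5 || y9) — y9 is true.
  16. (!y10 || y12 || y6) — !y10 is true.
  17. (y10 || !y12) — !y12 is true.
  18. (!y4 || y1 || y3) — y1 is true.
  19. (y12 || !y2) — !y2 is true.
  20. (y8 || !y9) — y8 is true.
  21. (!y10 || !y12 || y11) — y11 is true.
  22. (y9 || y2 || !y11) — y9 is true.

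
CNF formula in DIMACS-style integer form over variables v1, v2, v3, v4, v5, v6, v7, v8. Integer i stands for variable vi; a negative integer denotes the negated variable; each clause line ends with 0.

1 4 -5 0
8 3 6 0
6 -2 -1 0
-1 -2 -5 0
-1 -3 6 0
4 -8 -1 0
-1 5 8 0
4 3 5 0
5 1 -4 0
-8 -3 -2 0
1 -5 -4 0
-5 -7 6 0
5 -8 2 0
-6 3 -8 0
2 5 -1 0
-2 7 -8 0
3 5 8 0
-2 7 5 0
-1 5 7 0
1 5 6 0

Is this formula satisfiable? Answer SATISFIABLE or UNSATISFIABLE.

Try v1 = True.
Set v2 = False and propagate.
  then v5 is forced to True.
The remaining clauses are satisfied by v3 = True, v4 = True, v6 = True, v7 = True, v8 = False.
Every clause has at least one true literal under this assignment.
So v1=True, v2=False, v3=True, v4=True, v5=True, v6=True, v7=True, v8=False is a satisfying assignment.

SATISFIABLE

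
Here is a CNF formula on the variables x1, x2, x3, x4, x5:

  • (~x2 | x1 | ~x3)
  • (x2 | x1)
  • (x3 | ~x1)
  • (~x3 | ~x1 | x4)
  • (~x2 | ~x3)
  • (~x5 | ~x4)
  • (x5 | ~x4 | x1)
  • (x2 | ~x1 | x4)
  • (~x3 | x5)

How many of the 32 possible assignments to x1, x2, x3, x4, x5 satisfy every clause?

Satisfying assignments:
  x1=F x2=T x3=F x4=F x5=F
  x1=F x2=T x3=F x4=F x5=T
That's 2 in total.

2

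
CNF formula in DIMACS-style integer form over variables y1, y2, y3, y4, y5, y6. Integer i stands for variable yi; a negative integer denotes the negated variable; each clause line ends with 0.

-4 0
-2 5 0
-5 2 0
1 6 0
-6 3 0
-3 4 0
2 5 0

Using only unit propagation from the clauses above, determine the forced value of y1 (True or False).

Unit clause (NOT y4) sets y4 = False.
(y4 OR NOT y3) with y4 = False leaves only NOT y3, so y3 = False.
In (y3 OR NOT y6), y3 is now false; NOT y6 must hold, so y6 = False.
In (y6 OR y1), y6 is now false; y1 must hold, so y1 = True.

True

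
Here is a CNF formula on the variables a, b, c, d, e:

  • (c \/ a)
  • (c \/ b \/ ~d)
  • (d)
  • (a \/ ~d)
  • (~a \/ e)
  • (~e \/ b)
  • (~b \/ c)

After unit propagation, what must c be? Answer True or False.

True

(d) is a unit clause: d = True.
In (a \/ ~d), ~d is now false; a must hold, so a = True.
(e \/ ~a): since a = True, the clause reduces to (e). e = True.
(~e \/ b) with e = True leaves only b, so b = True.
From (~b \/ c) and b = True: c = True.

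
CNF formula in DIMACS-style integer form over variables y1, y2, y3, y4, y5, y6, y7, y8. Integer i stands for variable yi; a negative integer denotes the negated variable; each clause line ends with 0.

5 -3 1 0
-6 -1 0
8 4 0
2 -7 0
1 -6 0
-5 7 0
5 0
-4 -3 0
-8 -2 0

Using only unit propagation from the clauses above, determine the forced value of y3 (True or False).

False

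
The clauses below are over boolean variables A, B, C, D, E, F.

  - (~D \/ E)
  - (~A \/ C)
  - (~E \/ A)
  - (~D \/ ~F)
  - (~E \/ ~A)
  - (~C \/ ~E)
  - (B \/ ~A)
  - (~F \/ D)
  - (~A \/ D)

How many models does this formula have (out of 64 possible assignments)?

Satisfying assignments:
  A=0 B=0 C=0 D=0 E=0 F=0
  A=0 B=0 C=1 D=0 E=0 F=0
  A=0 B=1 C=0 D=0 E=0 F=0
  A=0 B=1 C=1 D=0 E=0 F=0
Count: 4.

4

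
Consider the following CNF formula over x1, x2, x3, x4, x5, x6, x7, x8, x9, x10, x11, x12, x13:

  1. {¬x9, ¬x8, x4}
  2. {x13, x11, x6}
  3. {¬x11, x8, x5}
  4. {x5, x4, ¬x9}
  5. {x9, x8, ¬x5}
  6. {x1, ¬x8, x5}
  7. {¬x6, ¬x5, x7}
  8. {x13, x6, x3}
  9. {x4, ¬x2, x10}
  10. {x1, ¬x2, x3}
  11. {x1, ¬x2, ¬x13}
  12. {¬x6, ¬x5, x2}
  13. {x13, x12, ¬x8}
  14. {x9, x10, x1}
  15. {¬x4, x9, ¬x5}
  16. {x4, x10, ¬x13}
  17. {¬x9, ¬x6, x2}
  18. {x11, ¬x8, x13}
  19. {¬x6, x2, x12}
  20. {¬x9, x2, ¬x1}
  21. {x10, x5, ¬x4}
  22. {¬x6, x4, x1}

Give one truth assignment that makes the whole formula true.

x1 = 1, x2 = 1, x3 = 1, x4 = 0, x5 = 1, x6 = 0, x7 = 0, x8 = 0, x9 = 1, x10 = 1, x11 = 0, x12 = 1, x13 = 1

Check each clause:
  1. {x4, ¬x9, ¬x8} — ¬x8 is true.
  2. {x13, x6, x11} — x13 is true.
  3. {x8, x5, ¬x11} — x5 is true.
  4. {¬x9, x4, x5} — x5 is true.
  5. {¬x5, x8, x9} — x9 is true.
  6. {¬x8, x5, x1} — ¬x8 is true.
  7. {¬x5, ¬x6, x7} — ¬x6 is true.
  8. {x13, x6, x3} — x3 is true.
  9. {x10, x4, ¬x2} — x10 is true.
  10. {¬x2, x1, x3} — x1 is true.
  11. {x1, ¬x13, ¬x2} — x1 is true.
  12. {¬x5, ¬x6, x2} — ¬x6 is true.
  13. {x13, x12, ¬x8} — ¬x8 is true.
  14. {x1, x9, x10} — x9 is true.
  15. {¬x4, x9, ¬x5} — x9 is true.
  16. {¬x13, x10, x4} — x10 is true.
  17. {¬x9, x2, ¬x6} — x2 is true.
  18. {¬x8, x11, x13} — ¬x8 is true.
  19. {x2, x12, ¬x6} — x2 is true.
  20. {x2, ¬x9, ¬x1} — x2 is true.
  21. {x5, x10, ¬x4} — x10 is true.
  22. {x1, ¬x6, x4} — x1 is true.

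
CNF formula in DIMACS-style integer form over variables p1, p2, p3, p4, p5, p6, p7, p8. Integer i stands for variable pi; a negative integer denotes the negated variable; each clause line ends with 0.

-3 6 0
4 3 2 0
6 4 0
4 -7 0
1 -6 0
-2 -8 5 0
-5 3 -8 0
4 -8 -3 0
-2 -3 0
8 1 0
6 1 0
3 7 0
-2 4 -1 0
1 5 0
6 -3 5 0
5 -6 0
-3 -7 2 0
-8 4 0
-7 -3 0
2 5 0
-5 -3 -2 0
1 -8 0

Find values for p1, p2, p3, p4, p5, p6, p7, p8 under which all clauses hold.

p4 occurs only positively in the remaining clauses — set p4 = True.
Set p1 = True and propagate.
Set p2 = False and propagate.
  then p5 is forced to True.
Set p3 = False and propagate.
  then p8 is forced to False.
  then p7 is forced to True.
p6 is now unconstrained; take p6 = False.

p1=True, p2=False, p3=False, p4=True, p5=True, p6=False, p7=True, p8=False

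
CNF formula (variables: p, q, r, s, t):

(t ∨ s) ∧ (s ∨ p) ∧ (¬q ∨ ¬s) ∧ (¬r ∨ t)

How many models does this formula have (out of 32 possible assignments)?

10

Case analysis on s and t:
  s=T, t=T: remaining (p,q,r) ∈ {(F,F,F); (F,F,T); (T,F,F); (T,F,T)} — 4.
  s=T, t=F: remaining (p,q,r) ∈ {(F,F,F); (T,F,F)} — 2.
  s=F, t=T: remaining (p,q,r) ∈ {(T,F,F); (T,F,T); (T,T,F); (T,T,T)} — 4.
  s=F, t=F: a clause becomes empty — 0.
Total: 4 + 2 + 4 + 0 = 10.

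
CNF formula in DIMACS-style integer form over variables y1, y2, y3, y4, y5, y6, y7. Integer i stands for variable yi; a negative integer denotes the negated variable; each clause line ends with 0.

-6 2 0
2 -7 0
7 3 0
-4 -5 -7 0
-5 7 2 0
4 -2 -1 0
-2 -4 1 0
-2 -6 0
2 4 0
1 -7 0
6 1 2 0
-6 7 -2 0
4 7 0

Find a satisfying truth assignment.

y1=T  y2=T  y3=F  y4=T  y5=F  y6=F  y7=T

Pure literal: y5 appears only negated; assign y5 = False.
Set y1 = True and propagate.
Branch on y2: take y2 = True.
  then y4 is forced to True.
  then y6 is forced to False.
The remaining clauses are satisfied by y3 = False, y7 = True.
Every clause has at least one true literal under this assignment.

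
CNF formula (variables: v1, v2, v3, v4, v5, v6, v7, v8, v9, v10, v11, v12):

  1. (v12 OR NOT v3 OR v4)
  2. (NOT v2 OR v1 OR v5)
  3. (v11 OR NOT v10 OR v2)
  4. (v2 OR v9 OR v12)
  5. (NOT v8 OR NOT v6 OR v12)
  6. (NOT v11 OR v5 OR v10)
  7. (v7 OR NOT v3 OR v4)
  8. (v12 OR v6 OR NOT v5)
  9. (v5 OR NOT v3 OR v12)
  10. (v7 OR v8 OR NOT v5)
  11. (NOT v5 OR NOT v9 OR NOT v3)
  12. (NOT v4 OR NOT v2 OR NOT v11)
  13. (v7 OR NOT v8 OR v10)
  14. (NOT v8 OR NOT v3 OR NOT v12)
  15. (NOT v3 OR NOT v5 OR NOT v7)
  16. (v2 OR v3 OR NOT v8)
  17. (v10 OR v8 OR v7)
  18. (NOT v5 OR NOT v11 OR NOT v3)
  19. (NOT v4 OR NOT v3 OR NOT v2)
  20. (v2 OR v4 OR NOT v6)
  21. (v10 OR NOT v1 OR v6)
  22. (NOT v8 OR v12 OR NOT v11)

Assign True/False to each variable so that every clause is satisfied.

v1=True  v2=True  v3=False  v4=False  v5=True  v6=True  v7=True  v8=False  v9=True  v10=True  v11=False  v12=True

Branch on v1: take v1 = True.
The remaining clauses are satisfied by v2 = True, v3 = False, v4 = False, v5 = True, v6 = True, v7 = True, v8 = False, v9 = True, v10 = True, v11 = False, v12 = True.
Every clause has at least one true literal under this assignment.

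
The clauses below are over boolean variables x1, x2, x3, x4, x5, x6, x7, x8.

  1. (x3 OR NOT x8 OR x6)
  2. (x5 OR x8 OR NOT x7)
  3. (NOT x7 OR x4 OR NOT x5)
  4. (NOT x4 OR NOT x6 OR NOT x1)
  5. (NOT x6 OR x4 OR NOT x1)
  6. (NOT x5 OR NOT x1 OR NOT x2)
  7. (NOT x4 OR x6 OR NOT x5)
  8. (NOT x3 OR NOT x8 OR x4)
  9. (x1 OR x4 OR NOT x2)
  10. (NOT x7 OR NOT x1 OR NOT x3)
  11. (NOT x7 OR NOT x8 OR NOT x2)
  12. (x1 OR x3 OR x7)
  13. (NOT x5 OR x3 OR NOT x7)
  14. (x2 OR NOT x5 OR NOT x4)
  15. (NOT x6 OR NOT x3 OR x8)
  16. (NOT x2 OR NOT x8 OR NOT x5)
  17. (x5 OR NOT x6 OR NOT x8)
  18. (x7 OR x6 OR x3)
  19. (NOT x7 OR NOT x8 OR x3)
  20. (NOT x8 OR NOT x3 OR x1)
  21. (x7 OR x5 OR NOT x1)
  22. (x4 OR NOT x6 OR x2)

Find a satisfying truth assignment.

x1=False, x2=False, x3=True, x4=False, x5=False, x6=False, x7=False, x8=False

Set x1 = False and propagate.
Try x2 = False.
Branch on x3: take x3 = True.
  then x8 is forced to False.
  then x6 is forced to False.
The remaining clauses are satisfied by x4 = False, x5 = False, x7 = False.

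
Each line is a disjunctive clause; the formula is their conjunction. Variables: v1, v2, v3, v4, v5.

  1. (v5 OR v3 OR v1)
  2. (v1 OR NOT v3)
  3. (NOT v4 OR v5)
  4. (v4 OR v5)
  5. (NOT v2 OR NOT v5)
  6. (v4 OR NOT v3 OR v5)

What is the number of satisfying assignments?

Satisfying assignments:
  v1=0 v2=0 v3=0 v4=0 v5=1
  v1=0 v2=0 v3=0 v4=1 v5=1
  v1=1 v2=0 v3=0 v4=0 v5=1
  v1=1 v2=0 v3=0 v4=1 v5=1
  v1=1 v2=0 v3=1 v4=0 v5=1
  v1=1 v2=0 v3=1 v4=1 v5=1
That's 6 in total.

6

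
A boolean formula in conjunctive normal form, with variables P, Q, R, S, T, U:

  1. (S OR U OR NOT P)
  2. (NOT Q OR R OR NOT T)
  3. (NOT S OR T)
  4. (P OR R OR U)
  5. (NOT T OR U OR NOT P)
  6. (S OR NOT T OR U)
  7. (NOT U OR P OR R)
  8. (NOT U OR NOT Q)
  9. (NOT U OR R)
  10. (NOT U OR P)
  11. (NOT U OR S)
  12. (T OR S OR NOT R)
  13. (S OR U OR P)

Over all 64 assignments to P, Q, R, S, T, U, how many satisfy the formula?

The models are:
  P=F Q=F R=T S=T T=T U=F
  P=F Q=T R=T S=T T=T U=F
  P=T Q=F R=T S=T T=T U=T
Count: 3.

3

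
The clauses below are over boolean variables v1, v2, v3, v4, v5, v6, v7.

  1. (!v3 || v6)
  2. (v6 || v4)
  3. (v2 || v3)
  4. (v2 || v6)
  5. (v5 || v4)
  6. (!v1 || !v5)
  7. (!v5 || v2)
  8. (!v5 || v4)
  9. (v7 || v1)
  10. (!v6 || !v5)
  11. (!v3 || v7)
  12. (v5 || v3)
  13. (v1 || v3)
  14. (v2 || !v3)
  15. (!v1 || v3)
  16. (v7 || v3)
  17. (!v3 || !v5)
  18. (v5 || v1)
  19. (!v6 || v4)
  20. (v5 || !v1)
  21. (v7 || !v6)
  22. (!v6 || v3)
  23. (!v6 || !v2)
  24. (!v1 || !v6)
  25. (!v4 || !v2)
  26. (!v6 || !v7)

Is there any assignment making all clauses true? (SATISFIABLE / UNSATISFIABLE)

UNSATISFIABLE

v3 = True:
  propagation gives v6=True, v5=False, v4=True, v7=True; an empty clause results — contradiction.
v3 = False:
  propagation gives v2=True, v5=True, v1=False; an empty clause results — contradiction.
Every branch closes, so no satisfying assignment exists.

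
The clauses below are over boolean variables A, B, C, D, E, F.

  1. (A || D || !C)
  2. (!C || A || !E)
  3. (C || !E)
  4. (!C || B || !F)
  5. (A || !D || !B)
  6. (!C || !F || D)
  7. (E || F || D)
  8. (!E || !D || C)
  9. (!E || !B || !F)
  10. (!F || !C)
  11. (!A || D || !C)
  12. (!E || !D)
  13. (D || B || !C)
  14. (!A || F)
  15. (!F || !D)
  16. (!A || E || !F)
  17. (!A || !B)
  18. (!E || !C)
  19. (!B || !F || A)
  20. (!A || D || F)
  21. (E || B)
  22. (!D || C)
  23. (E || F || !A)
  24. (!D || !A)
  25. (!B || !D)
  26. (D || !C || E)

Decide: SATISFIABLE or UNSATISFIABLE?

UNSATISFIABLE

D = True:
  propagation gives E=False, F=False, A=False, B=False; an empty clause results — contradiction.
D = False:
  C = True:
    propagation gives A=True; an empty clause results — contradiction.
  C = False:
    propagation gives E=False, F=True, A=False, B=False; an empty clause results — contradiction.
Every branch closes, so no satisfying assignment exists.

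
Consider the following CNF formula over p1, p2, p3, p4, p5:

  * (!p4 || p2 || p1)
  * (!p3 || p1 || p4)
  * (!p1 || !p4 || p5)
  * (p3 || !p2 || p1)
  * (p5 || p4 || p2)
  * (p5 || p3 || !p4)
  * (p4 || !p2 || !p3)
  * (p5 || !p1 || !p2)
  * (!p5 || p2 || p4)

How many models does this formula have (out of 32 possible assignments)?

The models are:
  p1=F p2=T p3=T p4=T p5=F
  p1=F p2=T p3=T p4=T p5=T
  p1=T p2=F p3=F p4=T p5=T
  p1=T p2=F p3=T p4=T p5=T
  p1=T p2=T p3=F p4=F p5=T
  p1=T p2=T p3=F p4=T p5=T
  p1=T p2=T p3=T p4=T p5=T
That's 7 in total.

7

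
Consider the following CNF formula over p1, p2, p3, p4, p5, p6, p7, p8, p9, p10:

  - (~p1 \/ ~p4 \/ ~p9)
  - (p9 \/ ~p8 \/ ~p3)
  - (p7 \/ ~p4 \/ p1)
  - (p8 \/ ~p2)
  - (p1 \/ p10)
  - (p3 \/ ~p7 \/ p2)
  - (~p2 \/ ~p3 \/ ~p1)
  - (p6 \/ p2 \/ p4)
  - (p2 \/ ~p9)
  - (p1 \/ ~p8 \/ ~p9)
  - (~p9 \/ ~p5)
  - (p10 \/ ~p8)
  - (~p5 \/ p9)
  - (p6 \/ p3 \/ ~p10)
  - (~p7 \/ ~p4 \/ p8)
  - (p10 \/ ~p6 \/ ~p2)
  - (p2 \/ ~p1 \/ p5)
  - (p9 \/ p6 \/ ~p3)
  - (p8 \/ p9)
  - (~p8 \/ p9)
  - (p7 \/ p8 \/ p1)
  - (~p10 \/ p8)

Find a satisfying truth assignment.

p1=T, p2=T, p3=F, p4=F, p5=F, p6=T, p7=T, p8=T, p9=T, p10=T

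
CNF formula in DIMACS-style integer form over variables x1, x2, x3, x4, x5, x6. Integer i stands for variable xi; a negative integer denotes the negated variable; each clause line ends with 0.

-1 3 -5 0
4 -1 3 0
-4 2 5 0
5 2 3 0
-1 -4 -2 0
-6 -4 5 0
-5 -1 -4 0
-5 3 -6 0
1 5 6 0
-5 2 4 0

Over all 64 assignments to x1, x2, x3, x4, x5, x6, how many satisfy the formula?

Case analysis on x5 and x4:
  x5=T, x4=T: x2 free; 3 ways for (x1,x3,x6) × 2^1 = 6.
  x5=T, x4=F: 5 of the 16 assignments to (x1,x2,x3,x6) work.
  x5=F, x4=T: a clause becomes empty — 0.
  x5=F, x4=F: 7 of the 16 assignments to (x1,x2,x3,x6) work.
Total: 6 + 5 + 0 + 7 = 18.

18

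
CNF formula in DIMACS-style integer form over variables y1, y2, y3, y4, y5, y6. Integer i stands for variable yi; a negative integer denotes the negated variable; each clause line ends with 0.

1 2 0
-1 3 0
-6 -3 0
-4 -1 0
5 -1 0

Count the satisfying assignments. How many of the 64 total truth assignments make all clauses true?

Case analysis on y1 and y3:
  y1=T, y3=T: remaining (y2,y4,y5,y6) ∈ {(F,F,T,F); (T,F,T,F)} — 2.
  y1=T, y3=F: a clause becomes empty — 0.
  y1=F, y3=T: remaining (y2,y4,y5,y6) ∈ {(T,F,F,F); (T,F,T,F); (T,T,F,F); (T,T,T,F)} — 4.
  y1=F, y3=F: forces y2=T; y4, y5, y6 free → 2^3 = 8.
Total: 2 + 0 + 4 + 8 = 14.

14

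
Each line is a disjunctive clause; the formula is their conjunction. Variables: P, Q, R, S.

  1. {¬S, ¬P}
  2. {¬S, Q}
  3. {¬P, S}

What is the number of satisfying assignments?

6

The models are:
  P=F Q=F R=F S=F
  P=F Q=F R=T S=F
  P=F Q=T R=F S=F
  P=F Q=T R=F S=T
  P=F Q=T R=T S=F
  P=F Q=T R=T S=T
That's 6 in total.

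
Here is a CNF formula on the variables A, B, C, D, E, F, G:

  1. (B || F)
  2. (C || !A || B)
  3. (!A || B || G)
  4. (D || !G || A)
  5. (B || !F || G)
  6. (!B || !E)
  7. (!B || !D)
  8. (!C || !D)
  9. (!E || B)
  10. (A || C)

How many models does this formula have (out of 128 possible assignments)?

Split on B, then A.
  B=T, A=T: forces D=F; E=F; C, F, G free → 2^3 = 8.
  B=T, A=F: remaining (C,D,E,F,G) ∈ {(T,F,F,F,F); (T,F,F,T,F)} — 2.
  B=F, A=T: remaining (C,D,E,F,G) ∈ {(T,F,F,T,T)} — 1.
  B=F, A=F: a clause becomes empty — 0.
Total: 8 + 2 + 1 + 0 = 11.

11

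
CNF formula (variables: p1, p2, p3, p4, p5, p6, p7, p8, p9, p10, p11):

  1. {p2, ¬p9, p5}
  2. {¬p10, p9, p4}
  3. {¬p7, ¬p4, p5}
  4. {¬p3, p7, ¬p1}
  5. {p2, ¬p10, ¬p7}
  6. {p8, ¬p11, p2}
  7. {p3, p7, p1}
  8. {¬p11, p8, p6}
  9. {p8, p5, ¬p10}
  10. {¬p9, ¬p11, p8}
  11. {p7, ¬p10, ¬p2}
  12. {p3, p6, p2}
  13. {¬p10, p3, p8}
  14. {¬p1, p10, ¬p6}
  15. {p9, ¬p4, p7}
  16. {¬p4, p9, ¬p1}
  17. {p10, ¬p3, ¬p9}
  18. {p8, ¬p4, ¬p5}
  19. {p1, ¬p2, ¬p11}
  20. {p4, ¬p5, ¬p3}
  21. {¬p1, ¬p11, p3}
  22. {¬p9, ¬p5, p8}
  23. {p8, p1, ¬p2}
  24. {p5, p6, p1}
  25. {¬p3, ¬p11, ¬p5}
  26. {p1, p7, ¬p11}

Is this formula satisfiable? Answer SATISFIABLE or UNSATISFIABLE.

SATISFIABLE

Pure literal: p8 appears only positively; assign p8 = True.
p11 occurs only negated in the remaining clauses — set p11 = False.
Branch on p1: take p1 = True.
For the remaining variables, p2 = True, p3 = False, p4 = True, p5 = True, p6 = False, p7 = True, p9 = True, p10 = False works.
So p1=T, p2=T, p3=F, p4=T, p5=T, p6=F, p7=T, p8=T, p9=T, p10=F, p11=F is a satisfying assignment.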